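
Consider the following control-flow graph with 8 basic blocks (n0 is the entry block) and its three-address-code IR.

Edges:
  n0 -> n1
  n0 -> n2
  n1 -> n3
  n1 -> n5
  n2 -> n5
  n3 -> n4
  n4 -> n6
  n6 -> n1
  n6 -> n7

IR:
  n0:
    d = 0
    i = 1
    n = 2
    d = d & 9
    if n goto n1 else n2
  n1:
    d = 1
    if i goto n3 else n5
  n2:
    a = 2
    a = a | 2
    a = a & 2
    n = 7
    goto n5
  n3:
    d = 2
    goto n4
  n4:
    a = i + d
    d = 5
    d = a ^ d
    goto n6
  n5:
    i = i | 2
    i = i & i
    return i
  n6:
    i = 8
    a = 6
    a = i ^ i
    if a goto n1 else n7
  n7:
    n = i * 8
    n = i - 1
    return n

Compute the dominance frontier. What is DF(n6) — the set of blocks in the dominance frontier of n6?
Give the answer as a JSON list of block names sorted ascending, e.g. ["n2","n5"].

Answer: ["n1"]

Analysis:
idom tree: n1←n0 n2←n0 n3←n1 n4←n3 n5←n0 n6←n4 n7←n6
Join-block Dom:
  n1: preds {n0,n6}: {n0} ∩ {n0,n1,n3,n4,n6} = {n0}; idom=n0
  n5: preds {n1,n2}: {n0,n1} ∩ {n0,n2} = {n0}; idom=n0

DF derivation:
  join n1 pred n0: · stop@n0
  join n1 pred n6: n6→n4→n3→n1 stop@n0
  join n5 pred n1: n1 stop@n0
  join n5 pred n2: n2 stop@n0
  n0: DF=∅
  n1: DF={n1,n5}
  n2: DF={n5}
  n3: DF={n1}
  n4: DF={n1}
  n5: DF=∅
  n6: DF={n1}
  n7: DF=∅

DF(n6) = ["n1"]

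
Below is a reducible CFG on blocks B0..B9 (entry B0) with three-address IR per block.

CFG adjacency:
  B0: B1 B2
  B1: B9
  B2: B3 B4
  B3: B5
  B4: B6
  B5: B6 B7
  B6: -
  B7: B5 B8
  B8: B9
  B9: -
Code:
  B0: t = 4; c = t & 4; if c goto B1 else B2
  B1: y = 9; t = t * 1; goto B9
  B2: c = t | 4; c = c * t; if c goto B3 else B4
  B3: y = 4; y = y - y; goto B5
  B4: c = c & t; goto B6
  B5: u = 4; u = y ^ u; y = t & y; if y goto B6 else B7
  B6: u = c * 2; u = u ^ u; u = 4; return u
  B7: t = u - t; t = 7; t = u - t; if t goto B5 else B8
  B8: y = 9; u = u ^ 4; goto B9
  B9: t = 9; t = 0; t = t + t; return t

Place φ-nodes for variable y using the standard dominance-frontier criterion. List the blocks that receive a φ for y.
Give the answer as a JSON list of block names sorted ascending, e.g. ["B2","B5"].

idom tree: B1←B0 B2←B0 B3←B2 B4←B2 B5←B3 B6←B2 B7←B5 B8←B7 B9←B0
Join-block Dom:
  B5: preds {B3,B7}: {B0,B2,B3} ∩ {B0,B2,B3,B5,B7} = {B0,B2,B3}; idom=B3
  B6: preds {B4,B5}: {B0,B2,B4} ∩ {B0,B2,B3,B5} = {B0,B2}; idom=B2
  B9: preds {B1,B8}: {B0,B1} ∩ {B0,B2,B3,B5,B7,B8} = {B0}; idom=B0

Frontier:
  join B5 pred B3: · stop@B3
  join B5 pred B7: B7→B5 stop@B3
  join B6 pred B4: B4 stop@B2
  join B6 pred B5: B5→B3 stop@B2
  join B9 pred B1: B1 stop@B0
  join B9 pred B8: B8→B7→B5→B3→B2 stop@B0
  B0 → ∅
  B1 → {B9}
  B2 → {B9}
  B3 → {B6,B9}
  B4 → {B6}
  B5 → {B5,B6,B9}
  B6 → ∅
  B7 → {B5,B9}
  B8 → {B9}
  B9 → ∅

φ for y: defs {B1,B3,B5,B8}
  DF⁺ = {B5,B6,B9}

Answer: ["B5", "B6", "B9"]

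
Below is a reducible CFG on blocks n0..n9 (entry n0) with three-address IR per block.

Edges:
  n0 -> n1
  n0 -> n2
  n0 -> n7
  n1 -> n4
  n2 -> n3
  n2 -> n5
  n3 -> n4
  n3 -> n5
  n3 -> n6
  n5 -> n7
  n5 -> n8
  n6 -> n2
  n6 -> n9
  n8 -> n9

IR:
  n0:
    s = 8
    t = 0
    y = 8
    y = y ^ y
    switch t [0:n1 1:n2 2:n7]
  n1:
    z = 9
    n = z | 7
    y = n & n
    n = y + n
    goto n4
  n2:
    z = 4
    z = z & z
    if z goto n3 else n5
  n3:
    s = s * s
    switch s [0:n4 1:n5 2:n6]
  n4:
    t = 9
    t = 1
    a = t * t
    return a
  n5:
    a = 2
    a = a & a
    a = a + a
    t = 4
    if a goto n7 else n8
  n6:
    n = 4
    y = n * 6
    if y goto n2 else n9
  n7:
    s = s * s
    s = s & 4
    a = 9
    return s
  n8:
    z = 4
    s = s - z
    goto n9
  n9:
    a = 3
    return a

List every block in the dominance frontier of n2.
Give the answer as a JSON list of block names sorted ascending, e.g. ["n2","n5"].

idom tree: n1←n0 n2←n0 n3←n2 n4←n0 n5←n2 n6←n3 n7←n0 n8←n5 n9←n2
Join-block Dom:
  n2: preds {n0,n6}: {n0} ∩ {n0,n2,n3,n6} = {n0}; idom=n0
  n4: preds {n1,n3}: {n0,n1} ∩ {n0,n2,n3} = {n0}; idom=n0
  n5: preds {n2,n3}: {n0,n2} ∩ {n0,n2,n3} = {n0,n2}; idom=n2
  n7: preds {n0,n5}: {n0} ∩ {n0,n2,n5} = {n0}; idom=n0
  n9: preds {n6,n8}: {n0,n2,n3,n6} ∩ {n0,n2,n5,n8} = {n0,n2}; idom=n2

DF walk-up:
  n2←n0: walk · to n0
  n2←n6: walk n6→n3→n2 to n0
  n4←n1: walk n1 to n0
  n4←n3: walk n3→n2 to n0
  n5←n2: walk · to n2
  n5←n3: walk n3 to n2
  n7←n0: walk · to n0
  n7←n5: walk n5→n2 to n0
  n9←n6: walk n6→n3 to n2
  n9←n8: walk n8→n5 to n2
  n0: DF=∅
  n1: DF={n4}
  n2: DF={n2,n4,n7}
  n3: DF={n2,n4,n5,n9}
  n4: DF=∅
  n5: DF={n7,n9}
  n6: DF={n2,n9}
  n7: DF=∅
  n8: DF={n9}
  n9: DF=∅

DF(n2) = ["n2", "n4", "n7"]

Answer: ["n2", "n4", "n7"]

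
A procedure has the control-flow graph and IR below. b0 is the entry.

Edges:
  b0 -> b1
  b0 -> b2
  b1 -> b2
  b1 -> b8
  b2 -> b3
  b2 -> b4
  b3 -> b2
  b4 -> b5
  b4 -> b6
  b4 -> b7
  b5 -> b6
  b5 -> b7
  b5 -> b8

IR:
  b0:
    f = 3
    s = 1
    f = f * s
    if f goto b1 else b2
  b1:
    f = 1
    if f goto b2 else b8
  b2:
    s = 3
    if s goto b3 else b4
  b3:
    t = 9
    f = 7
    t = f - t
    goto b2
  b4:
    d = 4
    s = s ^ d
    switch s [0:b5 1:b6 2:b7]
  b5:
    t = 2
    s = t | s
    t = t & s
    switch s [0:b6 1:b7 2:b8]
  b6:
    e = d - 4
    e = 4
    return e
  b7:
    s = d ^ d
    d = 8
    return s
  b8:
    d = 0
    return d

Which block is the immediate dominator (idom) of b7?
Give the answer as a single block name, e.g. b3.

Answer: b4

Analysis:
idom tree: b1←b0 b2←b0 b3←b2 b4←b2 b5←b4 b6←b4 b7←b4 b8←b0
Dom at joins:
  b2: preds {b0,b1,b3}: {b0} ∩ {b0,b1} ∩ {b0,b2,b3} = {b0}; idom=b0
  b6: preds {b4,b5}: {b0,b2,b4} ∩ {b0,b2,b4,b5} = {b0,b2,b4}; idom=b4
  b7: preds {b4,b5}: {b0,b2,b4} ∩ {b0,b2,b4,b5} = {b0,b2,b4}; idom=b4
  b8: preds {b1,b5}: {b0,b1} ∩ {b0,b2,b4,b5} = {b0}; idom=b0

idom(b7) = b4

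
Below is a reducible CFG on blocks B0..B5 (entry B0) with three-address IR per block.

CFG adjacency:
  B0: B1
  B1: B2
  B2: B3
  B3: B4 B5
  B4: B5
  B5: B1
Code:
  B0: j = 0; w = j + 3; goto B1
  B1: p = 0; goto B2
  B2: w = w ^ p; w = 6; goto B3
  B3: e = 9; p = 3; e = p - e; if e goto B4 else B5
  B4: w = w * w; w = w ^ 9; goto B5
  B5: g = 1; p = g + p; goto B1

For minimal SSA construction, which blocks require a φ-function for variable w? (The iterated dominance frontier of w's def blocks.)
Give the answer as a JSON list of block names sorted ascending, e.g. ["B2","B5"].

Answer: ["B1", "B5"]

Working:
idom tree: B1←B0 B2←B1 B3←B2 B4←B3 B5←B3
Join-block Dom:
  B1: preds {B0,B5}: {B0} ∩ {B0,B1,B2,B3,B5} = {B0}; idom=B0
  B5: preds {B3,B4}: {B0,B1,B2,B3} ∩ {B0,B1,B2,B3,B4} = {B0,B1,B2,B3}; idom=B3

DF walk-up:
  join B1 pred B0: · stop@B0
  join B1 pred B5: B5→B3→B2→B1 stop@B0
  join B5 pred B3: · stop@B3
  join B5 pred B4: B4 stop@B3
  DF(B0)=∅
  DF(B1)={B1}
  DF(B2)={B1}
  DF(B3)={B1}
  DF(B4)={B5}
  DF(B5)={B1}

φ for w: defs {B0,B2,B4}
  DF⁺ = {B1,B5}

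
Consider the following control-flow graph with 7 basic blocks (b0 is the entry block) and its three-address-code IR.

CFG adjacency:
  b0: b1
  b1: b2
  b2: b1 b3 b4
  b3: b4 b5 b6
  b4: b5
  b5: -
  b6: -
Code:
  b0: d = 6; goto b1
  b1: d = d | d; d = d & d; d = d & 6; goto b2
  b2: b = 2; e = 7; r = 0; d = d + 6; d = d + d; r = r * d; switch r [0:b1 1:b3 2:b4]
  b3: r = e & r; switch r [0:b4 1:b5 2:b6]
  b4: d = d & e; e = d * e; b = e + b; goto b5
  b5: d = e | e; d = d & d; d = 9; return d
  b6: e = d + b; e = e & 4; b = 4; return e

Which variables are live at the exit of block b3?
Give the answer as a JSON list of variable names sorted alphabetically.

Per-block:
  b0: {d} / ∅
  b1: {d} / {d}
  b2: {b,d,e,r} / {d}
  b3: {r} / {e,r}
  b4: {b,d,e} / {b,d,e}
  b5: {d} / {e}
  b6: {b,e} / {b,d}

Backward fixpoint:
  b0 li=∅ lo={d}
  b1 li={d} lo={d}
  b2 li={d} lo={b,d,e,r}
  b3 li={b,d,e,r} lo={b,d,e}
  b4 li={b,d,e} lo={e}
  b5 li={e} lo=∅
  b6 li={b,d} lo=∅

live-out(b3) = ["b", "d", "e"]

Answer: ["b", "d", "e"]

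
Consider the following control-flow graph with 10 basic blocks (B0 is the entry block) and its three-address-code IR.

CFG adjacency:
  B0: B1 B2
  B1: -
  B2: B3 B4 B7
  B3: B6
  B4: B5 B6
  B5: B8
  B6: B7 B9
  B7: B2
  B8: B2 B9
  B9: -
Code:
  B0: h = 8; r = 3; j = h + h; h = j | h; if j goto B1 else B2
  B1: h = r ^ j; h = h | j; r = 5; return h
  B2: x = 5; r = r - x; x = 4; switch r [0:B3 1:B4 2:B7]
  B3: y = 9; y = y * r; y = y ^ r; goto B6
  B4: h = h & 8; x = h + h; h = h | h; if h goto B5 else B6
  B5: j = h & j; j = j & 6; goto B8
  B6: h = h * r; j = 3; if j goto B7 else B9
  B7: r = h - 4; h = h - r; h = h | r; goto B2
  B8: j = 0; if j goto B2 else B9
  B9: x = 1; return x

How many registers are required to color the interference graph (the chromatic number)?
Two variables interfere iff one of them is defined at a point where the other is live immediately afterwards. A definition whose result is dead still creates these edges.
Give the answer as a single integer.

Answer: 4

Analysis:
Per-block:
  B0: def={h,j,r} ue=∅
  B1: def={h,r} ue={j,r}
  B2: def={r,x} ue={r}
  B3: def={y} ue={r}
  B4: def={h,x} ue={h}
  B5: def={j} ue={h,j}
  B6: def={h,j} ue={h,r}
  B7: def={h,r} ue={h}
  B8: def={j} ue=∅
  B9: def={x} ue=∅

Backward fixpoint:
  B0: in=∅ out={h,j,r}
  B1: in={j,r} out=∅
  B2: in={h,j,r} out={h,j,r}
  B3: in={h,r} out={h,r}
  B4: in={h,j,r} out={h,j,r}
  B5: in={h,j,r} out={h,r}
  B6: in={h,r} out={h,j}
  B7: in={h,j} out={h,j,r}
  B8: in={h,r} out={h,j,r}
  B9: in=∅ out=∅

Conflict graph:
  h↔{j,r,x,y}
  j↔{h,r,x}
  r↔{h,j,x,y}
  x↔{h,j,r}
  y↔{h,r}

Colouring:
  clique {h,j,r,x} ⇒ need ≥ 4
  4-colouring: c0={h}  c1={r}  c2={j,y}  c3={x}
  χ = 4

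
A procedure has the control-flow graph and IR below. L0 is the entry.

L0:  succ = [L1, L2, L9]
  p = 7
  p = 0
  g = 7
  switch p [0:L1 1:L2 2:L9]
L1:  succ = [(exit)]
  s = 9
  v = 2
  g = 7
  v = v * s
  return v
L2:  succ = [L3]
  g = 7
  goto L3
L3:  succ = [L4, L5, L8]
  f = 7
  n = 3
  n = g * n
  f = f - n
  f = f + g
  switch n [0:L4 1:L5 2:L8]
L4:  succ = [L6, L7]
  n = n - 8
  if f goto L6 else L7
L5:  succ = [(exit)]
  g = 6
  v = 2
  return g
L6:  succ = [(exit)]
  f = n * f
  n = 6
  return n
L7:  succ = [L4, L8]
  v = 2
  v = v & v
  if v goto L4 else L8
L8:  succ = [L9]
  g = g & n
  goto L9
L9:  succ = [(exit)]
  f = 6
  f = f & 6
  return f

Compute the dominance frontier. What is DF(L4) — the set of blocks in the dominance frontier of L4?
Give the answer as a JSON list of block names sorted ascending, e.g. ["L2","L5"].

idom tree: L1←L0 L2←L0 L3←L2 L4←L3 L5←L3 L6←L4 L7←L4 L8←L3 L9←L0
Dom at joins:
  L4: preds {L3,L7}: {L0,L2,L3} ∩ {L0,L2,L3,L4,L7} = {L0,L2,L3}; idom=L3
  L8: preds {L3,L7}: {L0,L2,L3} ∩ {L0,L2,L3,L4,L7} = {L0,L2,L3}; idom=L3
  L9: preds {L0,L8}: {L0} ∩ {L0,L2,L3,L8} = {L0}; idom=L0

Frontier:
  L4←L3: walk · to L3
  L4←L7: walk L7→L4 to L3
  L8←L3: walk · to L3
  L8←L7: walk L7→L4 to L3
  L9←L0: walk · to L0
  L9←L8: walk L8→L3→L2 to L0
  L0: DF=∅
  L1: DF=∅
  L2: DF={L9}
  L3: DF={L9}
  L4: DF={L4,L8}
  L5: DF=∅
  L6: DF=∅
  L7: DF={L4,L8}
  L8: DF={L9}
  L9: DF=∅

DF(L4) = ["L4", "L8"]

Answer: ["L4", "L8"]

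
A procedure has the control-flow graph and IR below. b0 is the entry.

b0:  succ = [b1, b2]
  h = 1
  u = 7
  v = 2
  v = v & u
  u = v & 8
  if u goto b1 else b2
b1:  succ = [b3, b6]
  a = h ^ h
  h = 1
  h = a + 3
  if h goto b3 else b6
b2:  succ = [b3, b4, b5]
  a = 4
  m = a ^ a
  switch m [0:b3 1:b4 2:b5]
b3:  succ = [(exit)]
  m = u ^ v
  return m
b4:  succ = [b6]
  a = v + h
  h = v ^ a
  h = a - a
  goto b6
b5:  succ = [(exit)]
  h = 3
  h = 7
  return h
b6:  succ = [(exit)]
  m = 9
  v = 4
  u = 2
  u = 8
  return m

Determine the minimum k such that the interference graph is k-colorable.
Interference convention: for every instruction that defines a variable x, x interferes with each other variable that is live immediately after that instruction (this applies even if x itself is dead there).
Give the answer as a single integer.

Per-block:
  b0: {h,u,v} / ∅
  b1: {a,h} / {h}
  b2: {a,m} / ∅
  b3: {m} / {u,v}
  b4: {a,h} / {h,v}
  b5: {h} / ∅
  b6: {m,u,v} / ∅

Backward fixpoint:
  live b0: ∅→{h,u,v}
  live b1: {h,u,v}→{u,v}
  live b2: {h,u,v}→{h,u,v}
  live b3: {u,v}→∅
  live b4: {h,v}→∅
  live b5: ∅→∅
  live b6: ∅→∅

Conflict graph:
  a — {h,u,v}
  h — {a,m,u,v}
  m — {h,u,v}
  u — {a,h,m,v}
  v — {a,h,m,u}

Registers:
  {a,h,u,v} pairwise interfere (4-clique) ⇒ χ ≥ 4
  assign a→R3 h→R0 m→R3 u→R1 v→R2 — no edge inside a register ⇒ χ ≤ 4
  χ = 4

Answer: 4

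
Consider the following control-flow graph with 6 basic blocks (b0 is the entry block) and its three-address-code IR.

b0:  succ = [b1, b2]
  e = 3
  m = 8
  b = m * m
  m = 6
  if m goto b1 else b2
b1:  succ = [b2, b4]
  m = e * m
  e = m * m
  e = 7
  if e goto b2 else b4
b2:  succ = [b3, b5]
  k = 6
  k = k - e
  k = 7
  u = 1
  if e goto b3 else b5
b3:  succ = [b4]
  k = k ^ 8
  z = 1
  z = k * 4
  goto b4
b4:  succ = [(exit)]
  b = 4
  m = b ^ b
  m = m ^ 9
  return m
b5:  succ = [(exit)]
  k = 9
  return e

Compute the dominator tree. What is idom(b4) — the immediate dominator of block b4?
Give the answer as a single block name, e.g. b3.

Answer: b0

Derivation:
idom tree: b1←b0 b2←b0 b3←b2 b4←b0 b5←b2
Dom∩ at merges:
  b2: preds {b0,b1}: {b0} ∩ {b0,b1} = {b0}; idom=b0
  b4: preds {b1,b3}: {b0,b1} ∩ {b0,b2,b3} = {b0}; idom=b0

idom(b4) = b0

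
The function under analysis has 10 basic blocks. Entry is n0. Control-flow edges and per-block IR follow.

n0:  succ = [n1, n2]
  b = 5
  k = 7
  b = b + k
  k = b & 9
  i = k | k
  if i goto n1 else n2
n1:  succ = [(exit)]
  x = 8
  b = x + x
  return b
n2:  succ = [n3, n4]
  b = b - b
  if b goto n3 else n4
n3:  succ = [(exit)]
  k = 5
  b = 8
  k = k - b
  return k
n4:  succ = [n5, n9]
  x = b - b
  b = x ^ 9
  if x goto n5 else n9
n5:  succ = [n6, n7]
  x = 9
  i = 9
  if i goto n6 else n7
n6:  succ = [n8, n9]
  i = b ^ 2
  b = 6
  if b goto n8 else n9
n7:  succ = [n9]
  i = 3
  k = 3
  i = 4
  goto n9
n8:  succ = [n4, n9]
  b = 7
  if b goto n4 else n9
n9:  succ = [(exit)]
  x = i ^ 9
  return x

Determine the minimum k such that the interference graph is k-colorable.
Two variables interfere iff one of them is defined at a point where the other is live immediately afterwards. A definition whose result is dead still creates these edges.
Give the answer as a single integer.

Answer: 3

Analysis:
Block summaries:
  n0: def={b,i,k} ue=∅
  n1: def={b,x} ue=∅
  n2: def={b} ue={b}
  n3: def={b,k} ue=∅
  n4: def={b,x} ue={b}
  n5: def={i,x} ue=∅
  n6: def={b,i} ue={b}
  n7: def={i,k} ue=∅
  n8: def={b} ue=∅
  n9: def={x} ue={i}

Live sets:
  live n0: ∅→{b,i}
  live n1: ∅→∅
  live n2: {b,i}→{b,i}
  live n3: ∅→∅
  live n4: {b,i}→{b,i}
  live n5: {b}→{b}
  live n6: {b}→{i}
  live n7: ∅→{i}
  live n8: {i}→{b,i}
  live n9: {i}→∅

Conflict graph:
  b: {i,k,x}
  i: {b,x}
  k: {b}
  x: {b,i}

Chromatic number:
  clique {b,i,x} ⇒ need ≥ 3
  3-colouring: r0={b}  r1={i,k}  r2={x}
  χ = 3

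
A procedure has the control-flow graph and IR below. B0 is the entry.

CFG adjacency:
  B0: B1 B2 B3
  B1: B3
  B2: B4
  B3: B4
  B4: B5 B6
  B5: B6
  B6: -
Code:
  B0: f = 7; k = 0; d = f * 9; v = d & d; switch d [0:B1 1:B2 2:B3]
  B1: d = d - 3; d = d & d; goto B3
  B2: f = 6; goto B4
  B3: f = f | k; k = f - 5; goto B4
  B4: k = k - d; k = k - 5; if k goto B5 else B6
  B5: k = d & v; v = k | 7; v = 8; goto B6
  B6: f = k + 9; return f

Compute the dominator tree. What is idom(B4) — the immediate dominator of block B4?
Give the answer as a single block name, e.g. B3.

Answer: B0

Analysis:
idom tree: B1←B0 B2←B0 B3←B0 B4←B0 B5←B4 B6←B4
Dom at joins:
  B3: preds {B0,B1}: {B0} ∩ {B0,B1} = {B0}; idom=B0
  B4: preds {B2,B3}: {B0,B2} ∩ {B0,B3} = {B0}; idom=B0
  B6: preds {B4,B5}: {B0,B4} ∩ {B0,B4,B5} = {B0,B4}; idom=B4

idom(B4) = B0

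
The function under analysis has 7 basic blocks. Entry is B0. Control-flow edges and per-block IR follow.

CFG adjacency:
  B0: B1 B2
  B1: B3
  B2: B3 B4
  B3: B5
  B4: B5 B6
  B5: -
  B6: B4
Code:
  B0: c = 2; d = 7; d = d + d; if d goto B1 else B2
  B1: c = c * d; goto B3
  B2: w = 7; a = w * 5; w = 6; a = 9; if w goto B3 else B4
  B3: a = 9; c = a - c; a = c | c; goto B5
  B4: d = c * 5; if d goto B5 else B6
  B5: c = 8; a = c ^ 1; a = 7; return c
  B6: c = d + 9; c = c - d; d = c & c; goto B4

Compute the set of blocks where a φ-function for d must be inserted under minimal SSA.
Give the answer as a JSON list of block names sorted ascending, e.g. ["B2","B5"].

idom tree: B1←B0 B2←B0 B3←B0 B4←B2 B5←B0 B6←B4
Join-block Dom:
  B3: preds {B1,B2}: {B0,B1} ∩ {B0,B2} = {B0}; idom=B0
  B4: preds {B2,B6}: {B0,B2} ∩ {B0,B2,B4,B6} = {B0,B2}; idom=B2
  B5: preds {B3,B4}: {B0,B3} ∩ {B0,B2,B4} = {B0}; idom=B0

DF derivation:
  join B3 pred B1: B1 stop@B0
  join B3 pred B2: B2 stop@B0
  join B4 pred B2: · stop@B2
  join B4 pred B6: B6→B4 stop@B2
  join B5 pred B3: B3 stop@B0
  join B5 pred B4: B4→B2 stop@B0
  DF(B0)=∅
  DF(B1)={B3}
  DF(B2)={B3,B5}
  DF(B3)={B5}
  DF(B4)={B4,B5}
  DF(B5)=∅
  DF(B6)={B4}

φ for d: defs {B0,B4,B6}
  DF⁺ = {B4,B5}

Answer: ["B4", "B5"]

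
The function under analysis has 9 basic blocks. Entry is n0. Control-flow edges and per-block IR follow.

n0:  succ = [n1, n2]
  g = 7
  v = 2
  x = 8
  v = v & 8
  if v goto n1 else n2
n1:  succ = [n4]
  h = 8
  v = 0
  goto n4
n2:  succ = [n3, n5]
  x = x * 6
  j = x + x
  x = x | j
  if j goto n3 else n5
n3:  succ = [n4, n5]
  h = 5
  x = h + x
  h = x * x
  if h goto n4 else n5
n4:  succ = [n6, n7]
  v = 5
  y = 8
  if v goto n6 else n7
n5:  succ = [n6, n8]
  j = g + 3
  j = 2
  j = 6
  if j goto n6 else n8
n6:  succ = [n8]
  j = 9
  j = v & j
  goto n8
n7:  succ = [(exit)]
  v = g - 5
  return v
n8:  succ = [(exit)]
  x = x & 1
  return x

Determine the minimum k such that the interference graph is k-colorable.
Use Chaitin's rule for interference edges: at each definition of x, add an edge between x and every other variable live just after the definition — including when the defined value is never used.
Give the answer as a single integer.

Answer: 4

Derivation:
def/use:
  n0: def={g,v,x} ue=∅
  n1: def={h,v} ue=∅
  n2: def={j,x} ue={x}
  n3: def={h,x} ue={x}
  n4: def={v,y} ue=∅
  n5: def={j} ue={g}
  n6: def={j} ue={v}
  n7: def={v} ue={g}
  n8: def={x} ue={x}

Liveness:
  n0: in=∅ out={g,v,x}
  n1: in={g,x} out={g,x}
  n2: in={g,v,x} out={g,v,x}
  n3: in={g,v,x} out={g,v,x}
  n4: in={g,x} out={g,v,x}
  n5: in={g,v,x} out={v,x}
  n6: in={v,x} out={x}
  n7: in={g} out=∅
  n8: in={x} out=∅

Interference:
  g↔{h,j,v,x,y}
  h↔{g,v,x}
  j↔{g,v,x}
  v↔{g,h,j,x,y}
  x↔{g,h,j,v,y}
  y↔{g,v,x}

Colouring:
  {g,h,v,x} pairwise interfere (4-clique) ⇒ χ ≥ 4
  4-colouring: c0={g}  c1={v}  c2={x}  c3={h,j,y}
  χ = 4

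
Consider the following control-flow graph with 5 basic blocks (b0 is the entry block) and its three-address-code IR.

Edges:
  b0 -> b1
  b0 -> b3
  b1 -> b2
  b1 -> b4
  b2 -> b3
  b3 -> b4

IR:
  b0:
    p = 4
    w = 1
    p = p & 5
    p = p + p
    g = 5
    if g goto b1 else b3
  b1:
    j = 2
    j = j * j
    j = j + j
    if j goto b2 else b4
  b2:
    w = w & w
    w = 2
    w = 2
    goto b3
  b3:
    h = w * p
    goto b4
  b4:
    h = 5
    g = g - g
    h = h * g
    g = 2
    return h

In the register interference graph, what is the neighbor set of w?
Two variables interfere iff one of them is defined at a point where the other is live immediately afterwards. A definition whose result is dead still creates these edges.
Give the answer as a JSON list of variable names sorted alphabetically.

def/use:
  b0 def {g,p,w} use ∅
  b1 def {j} use ∅
  b2 def {w} use {w}
  b3 def {h} use {p,w}
  b4 def {g,h} use {g}

Backward fixpoint:
  b0 li=∅ lo={g,p,w}
  b1 li={g,p,w} lo={g,p,w}
  b2 li={g,p,w} lo={g,p,w}
  b3 li={g,p,w} lo={g}
  b4 li={g} lo=∅

Conflict graph:
  g — {h,j,p,w}
  h — {g}
  j — {g,p,w}
  p — {g,j,w}
  w — {g,j,p}

N(w) = ["g", "j", "p"]

Answer: ["g", "j", "p"]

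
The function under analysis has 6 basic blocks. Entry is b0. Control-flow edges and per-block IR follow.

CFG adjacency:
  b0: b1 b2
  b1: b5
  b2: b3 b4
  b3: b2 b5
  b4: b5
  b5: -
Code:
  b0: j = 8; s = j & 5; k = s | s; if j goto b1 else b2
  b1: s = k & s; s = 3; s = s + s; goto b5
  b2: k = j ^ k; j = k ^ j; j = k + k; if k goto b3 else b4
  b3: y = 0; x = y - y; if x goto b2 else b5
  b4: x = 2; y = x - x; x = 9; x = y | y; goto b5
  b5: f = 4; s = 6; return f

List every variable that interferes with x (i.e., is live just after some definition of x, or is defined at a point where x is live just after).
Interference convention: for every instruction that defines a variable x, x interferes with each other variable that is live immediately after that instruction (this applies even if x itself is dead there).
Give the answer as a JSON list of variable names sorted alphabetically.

def/use:
  b0: def={j,k,s} ue=∅
  b1: def={s} ue={k,s}
  b2: def={j,k} ue={j,k}
  b3: def={x,y} ue=∅
  b4: def={x,y} ue=∅
  b5: def={f,s} ue=∅

Liveness:
  live b0: ∅→{j,k,s}
  live b1: {k,s}→∅
  live b2: {j,k}→{j,k}
  live b3: {j,k}→{j,k}
  live b4: ∅→∅
  live b5: ∅→∅

Interfere edges:
  f: {s}
  j: {k,s,x,y}
  k: {j,s,x,y}
  s: {f,j,k}
  x: {j,k,y}
  y: {j,k,x}

N(x) = ["j", "k", "y"]

Answer: ["j", "k", "y"]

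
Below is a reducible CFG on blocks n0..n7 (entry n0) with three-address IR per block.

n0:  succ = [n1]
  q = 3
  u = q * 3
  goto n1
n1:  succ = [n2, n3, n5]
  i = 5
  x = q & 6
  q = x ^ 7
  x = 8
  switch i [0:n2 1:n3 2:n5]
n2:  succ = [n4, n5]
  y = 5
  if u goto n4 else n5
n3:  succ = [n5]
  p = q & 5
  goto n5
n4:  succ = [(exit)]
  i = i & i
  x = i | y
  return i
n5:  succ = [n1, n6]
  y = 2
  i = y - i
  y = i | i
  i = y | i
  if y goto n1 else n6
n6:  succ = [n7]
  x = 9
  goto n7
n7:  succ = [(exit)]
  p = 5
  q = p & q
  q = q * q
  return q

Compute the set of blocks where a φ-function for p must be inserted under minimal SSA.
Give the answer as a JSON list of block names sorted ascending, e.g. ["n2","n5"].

idom tree: n1←n0 n2←n1 n3←n1 n4←n2 n5←n1 n6←n5 n7←n6
Dom at joins:
  n1: preds {n0,n5}: {n0} ∩ {n0,n1,n5} = {n0}; idom=n0
  n5: preds {n1,n2,n3}: {n0,n1} ∩ {n0,n1,n2} ∩ {n0,n1,n3} = {n0,n1}; idom=n1

DF derivation:
  join n1 pred n0: · stop@n0
  join n1 pred n5: n5→n1 stop@n0
  join n5 pred n1: · stop@n1
  join n5 pred n2: n2 stop@n1
  join n5 pred n3: n3 stop@n1
  DF(n0)=∅
  DF(n1)={n1}
  DF(n2)={n5}
  DF(n3)={n5}
  DF(n4)=∅
  DF(n5)={n1}
  DF(n6)=∅
  DF(n7)=∅

φ for p: defs {n3,n7}
  DF⁺ = {n1,n5}

Answer: ["n1", "n5"]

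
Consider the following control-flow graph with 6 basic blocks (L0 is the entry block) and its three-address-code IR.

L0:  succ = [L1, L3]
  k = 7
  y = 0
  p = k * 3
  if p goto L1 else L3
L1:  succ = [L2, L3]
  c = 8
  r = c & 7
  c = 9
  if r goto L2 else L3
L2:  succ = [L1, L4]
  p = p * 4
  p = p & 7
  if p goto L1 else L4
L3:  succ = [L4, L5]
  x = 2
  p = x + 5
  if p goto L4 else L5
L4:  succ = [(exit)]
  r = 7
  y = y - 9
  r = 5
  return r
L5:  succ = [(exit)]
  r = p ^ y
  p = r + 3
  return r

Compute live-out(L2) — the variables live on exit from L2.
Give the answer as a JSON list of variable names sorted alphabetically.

Answer: ["p", "y"]

Analysis:
def/use:
  L0 def {k,p,y} use ∅
  L1 def {c,r} use ∅
  L2 def {p} use {p}
  L3 def {p,x} use ∅
  L4 def {r,y} use {y}
  L5 def {p,r} use {p,y}

Liveness:
  L0: in=∅ out={p,y}
  L1: in={p,y} out={p,y}
  L2: in={p,y} out={p,y}
  L3: in={y} out={p,y}
  L4: in={y} out=∅
  L5: in={p,y} out=∅

live-out(L2) = ["p", "y"]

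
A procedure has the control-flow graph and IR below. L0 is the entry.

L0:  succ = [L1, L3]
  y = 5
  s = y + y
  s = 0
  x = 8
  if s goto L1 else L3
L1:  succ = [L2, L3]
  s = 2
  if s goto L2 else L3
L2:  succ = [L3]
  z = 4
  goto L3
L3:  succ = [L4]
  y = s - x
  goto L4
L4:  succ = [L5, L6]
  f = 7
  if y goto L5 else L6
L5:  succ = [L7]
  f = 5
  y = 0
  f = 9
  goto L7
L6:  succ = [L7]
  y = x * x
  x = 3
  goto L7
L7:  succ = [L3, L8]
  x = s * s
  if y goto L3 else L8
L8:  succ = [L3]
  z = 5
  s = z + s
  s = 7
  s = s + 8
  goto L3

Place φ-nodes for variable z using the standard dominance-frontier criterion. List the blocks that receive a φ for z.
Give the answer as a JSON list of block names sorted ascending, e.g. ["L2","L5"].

idom tree: L1←L0 L2←L1 L3←L0 L4←L3 L5←L4 L6←L4 L7←L4 L8←L7
Join-block Dom:
  L3: preds {L0,L1,L2,L7,L8}: {L0} ∩ {L0,L1} ∩ {L0,L1,L2} ∩ {L0,L3,L4,L7} ∩ {L0,L3,L4,L7,L8} = {L0}; idom=L0
  L7: preds {L5,L6}: {L0,L3,L4,L5} ∩ {L0,L3,L4,L6} = {L0,L3,L4}; idom=L4

Frontier:
  join L3 pred L0: · stop@L0
  join L3 pred L1: L1 stop@L0
  join L3 pred L2: L2→L1 stop@L0
  join L3 pred L7: L7→L4→L3 stop@L0
  join L3 pred L8: L8→L7→L4→L3 stop@L0
  join L7 pred L5: L5 stop@L4
  join L7 pred L6: L6 stop@L4
  L0: DF=∅
  L1: DF={L3}
  L2: DF={L3}
  L3: DF={L3}
  L4: DF={L3}
  L5: DF={L7}
  L6: DF={L7}
  L7: DF={L3}
  L8: DF={L3}

φ for z: defs {L2,L8}
  DF⁺ = {L3}

Answer: ["L3"]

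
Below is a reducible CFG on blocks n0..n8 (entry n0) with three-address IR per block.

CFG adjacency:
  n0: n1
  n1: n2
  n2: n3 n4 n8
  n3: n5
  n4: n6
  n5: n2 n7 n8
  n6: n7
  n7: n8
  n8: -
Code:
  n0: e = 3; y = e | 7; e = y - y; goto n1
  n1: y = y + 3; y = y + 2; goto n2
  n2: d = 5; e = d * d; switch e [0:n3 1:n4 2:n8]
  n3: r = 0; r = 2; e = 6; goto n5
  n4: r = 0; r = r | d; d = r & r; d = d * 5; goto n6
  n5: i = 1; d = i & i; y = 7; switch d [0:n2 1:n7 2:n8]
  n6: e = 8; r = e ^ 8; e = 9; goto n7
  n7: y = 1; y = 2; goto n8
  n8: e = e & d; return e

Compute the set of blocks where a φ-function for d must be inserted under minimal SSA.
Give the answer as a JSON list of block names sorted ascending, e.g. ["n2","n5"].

idom tree: n1←n0 n2←n1 n3←n2 n4←n2 n5←n3 n6←n4 n7←n2 n8←n2
Join-block Dom:
  n2: preds {n1,n5}: {n0,n1} ∩ {n0,n1,n2,n3,n5} = {n0,n1}; idom=n1
  n7: preds {n5,n6}: {n0,n1,n2,n3,n5} ∩ {n0,n1,n2,n4,n6} = {n0,n1,n2}; idom=n2
  n8: preds {n2,n5,n7}: {n0,n1,n2} ∩ {n0,n1,n2,n3,n5} ∩ {n0,n1,n2,n7} = {n0,n1,n2}; idom=n2

Frontier:
  n2←n1: walk · to n1
  n2←n5: walk n5→n3→n2 to n1
  n7←n5: walk n5→n3 to n2
  n7←n6: walk n6→n4 to n2
  n8←n2: walk · to n2
  n8←n5: walk n5→n3 to n2
  n8←n7: walk n7 to n2
  DF(n0)=∅
  DF(n1)=∅
  DF(n2)={n2}
  DF(n3)={n2,n7,n8}
  DF(n4)={n7}
  DF(n5)={n2,n7,n8}
  DF(n6)={n7}
  DF(n7)={n8}
  DF(n8)=∅

φ for d: defs {n2,n4,n5}
  DF⁺ = {n2,n7,n8}

Answer: ["n2", "n7", "n8"]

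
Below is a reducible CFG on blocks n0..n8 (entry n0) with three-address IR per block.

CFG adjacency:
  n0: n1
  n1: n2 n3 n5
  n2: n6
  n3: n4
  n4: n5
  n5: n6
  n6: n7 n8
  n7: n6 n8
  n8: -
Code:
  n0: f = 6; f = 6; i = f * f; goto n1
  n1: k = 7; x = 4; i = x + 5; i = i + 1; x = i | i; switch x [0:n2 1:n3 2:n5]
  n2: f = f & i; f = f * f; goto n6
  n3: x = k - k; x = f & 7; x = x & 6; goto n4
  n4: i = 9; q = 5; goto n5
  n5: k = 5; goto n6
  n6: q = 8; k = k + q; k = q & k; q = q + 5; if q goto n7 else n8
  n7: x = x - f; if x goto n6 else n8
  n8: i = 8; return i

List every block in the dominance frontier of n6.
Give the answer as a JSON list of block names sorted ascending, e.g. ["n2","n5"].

idom tree: n1←n0 n2←n1 n3←n1 n4←n3 n5←n1 n6←n1 n7←n6 n8←n6
Dom∩ at merges:
  n5: preds {n1,n4}: {n0,n1} ∩ {n0,n1,n3,n4} = {n0,n1}; idom=n1
  n6: preds {n2,n5,n7}: {n0,n1,n2} ∩ {n0,n1,n5} ∩ {n0,n1,n6,n7} = {n0,n1}; idom=n1
  n8: preds {n6,n7}: {n0,n1,n6} ∩ {n0,n1,n6,n7} = {n0,n1,n6}; idom=n6

DF derivation:
  join n5 pred n1: · stop@n1
  join n5 pred n4: n4→n3 stop@n1
  join n6 pred n2: n2 stop@n1
  join n6 pred n5: n5 stop@n1
  join n6 pred n7: n7→n6 stop@n1
  join n8 pred n6: · stop@n6
  join n8 pred n7: n7 stop@n6
  n0 → ∅
  n1 → ∅
  n2 → {n6}
  n3 → {n5}
  n4 → {n5}
  n5 → {n6}
  n6 → {n6}
  n7 → {n6,n8}
  n8 → ∅

DF(n6) = ["n6"]

Answer: ["n6"]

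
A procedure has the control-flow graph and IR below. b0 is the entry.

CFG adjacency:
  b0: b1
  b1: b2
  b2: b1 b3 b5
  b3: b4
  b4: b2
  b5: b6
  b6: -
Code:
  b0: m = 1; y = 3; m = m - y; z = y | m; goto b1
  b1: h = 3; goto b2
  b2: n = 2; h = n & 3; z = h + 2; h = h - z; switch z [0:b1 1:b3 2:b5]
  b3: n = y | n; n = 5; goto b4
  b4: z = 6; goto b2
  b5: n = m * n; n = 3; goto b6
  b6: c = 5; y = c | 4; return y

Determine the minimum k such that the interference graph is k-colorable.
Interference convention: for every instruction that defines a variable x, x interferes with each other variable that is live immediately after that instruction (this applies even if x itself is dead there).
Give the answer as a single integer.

Answer: 5

Analysis:
def/use:
  b0: {m,y,z} / ∅
  b1: {h} / ∅
  b2: {h,n,z} / ∅
  b3: {n} / {n,y}
  b4: {z} / ∅
  b5: {n} / {m,n}
  b6: {c,y} / ∅

Live sets:
  b0 li=∅ lo={m,y}
  b1 li={m,y} lo={m,y}
  b2 li={m,y} lo={m,n,y}
  b3 li={m,n,y} lo={m,y}
  b4 li={m,y} lo={m,y}
  b5 li={m,n} lo=∅
  b6 li=∅ lo=∅

Conflict graph:
  c — ∅
  h — {m,n,y,z}
  m — {h,n,y,z}
  n — {h,m,y,z}
  y — {h,m,n,z}
  z — {h,m,n,y}

Chromatic number:
  clique {h,m,n,y,z} ⇒ need ≥ 5
  5-colouring: R0={c,h}  R1={m}  R2={n}  R3={y}  R4={z}
  χ = 5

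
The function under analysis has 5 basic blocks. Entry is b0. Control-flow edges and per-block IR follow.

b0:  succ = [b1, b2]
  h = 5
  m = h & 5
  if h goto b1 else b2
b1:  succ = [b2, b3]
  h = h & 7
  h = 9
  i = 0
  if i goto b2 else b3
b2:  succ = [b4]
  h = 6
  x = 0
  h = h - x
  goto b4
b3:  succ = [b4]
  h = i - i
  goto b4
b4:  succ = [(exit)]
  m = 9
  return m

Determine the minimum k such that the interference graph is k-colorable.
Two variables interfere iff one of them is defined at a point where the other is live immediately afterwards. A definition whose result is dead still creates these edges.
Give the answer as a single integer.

Answer: 2

Working:
Block summaries:
  b0: def={h,m} ue=∅
  b1: def={h,i} ue={h}
  b2: def={h,x} ue=∅
  b3: def={h} ue={i}
  b4: def={m} ue=∅

Backward fixpoint:
  b0 li=∅ lo={h}
  b1 li={h} lo={i}
  b2 li=∅ lo=∅
  b3 li={i} lo=∅
  b4 li=∅ lo=∅

Conflict graph:
  h: {m,x}
  i: ∅
  m: {h}
  x: {h}

Chromatic number:
  {h,m} pairwise interfere (2-clique) ⇒ χ ≥ 2
  assign h→R0 i→R0 m→R1 x→R1 — no edge inside a register ⇒ χ ≤ 2
  χ = 2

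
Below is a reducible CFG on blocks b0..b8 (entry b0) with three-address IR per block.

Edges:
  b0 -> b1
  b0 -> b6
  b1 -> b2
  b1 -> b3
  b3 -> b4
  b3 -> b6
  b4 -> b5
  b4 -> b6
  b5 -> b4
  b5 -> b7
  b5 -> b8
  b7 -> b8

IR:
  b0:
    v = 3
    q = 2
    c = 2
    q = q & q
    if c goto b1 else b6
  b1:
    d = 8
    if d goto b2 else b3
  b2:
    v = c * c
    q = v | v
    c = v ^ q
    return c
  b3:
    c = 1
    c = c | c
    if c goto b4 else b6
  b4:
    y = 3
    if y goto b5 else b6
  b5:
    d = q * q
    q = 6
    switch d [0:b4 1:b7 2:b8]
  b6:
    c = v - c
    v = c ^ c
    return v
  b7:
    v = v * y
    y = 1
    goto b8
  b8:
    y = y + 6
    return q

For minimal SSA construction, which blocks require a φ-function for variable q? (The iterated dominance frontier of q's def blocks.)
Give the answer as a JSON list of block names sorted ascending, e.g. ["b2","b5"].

idom tree: b1←b0 b2←b1 b3←b1 b4←b3 b5←b4 b6←b0 b7←b5 b8←b5
Dom at joins:
  b4: preds {b3,b5}: {b0,b1,b3} ∩ {b0,b1,b3,b4,b5} = {b0,b1,b3}; idom=b3
  b6: preds {b0,b3,b4}: {b0} ∩ {b0,b1,b3} ∩ {b0,b1,b3,b4} = {b0}; idom=b0
  b8: preds {b5,b7}: {b0,b1,b3,b4,b5} ∩ {b0,b1,b3,b4,b5,b7} = {b0,b1,b3,b4,b5}; idom=b5

DF walk-up:
  b4←b3: walk · to b3
  b4←b5: walk b5→b4 to b3
  b6←b0: walk · to b0
  b6←b3: walk b3→b1 to b0
  b6←b4: walk b4→b3→b1 to b0
  b8←b5: walk · to b5
  b8←b7: walk b7 to b5
  b0: DF=∅
  b1: DF={b6}
  b2: DF=∅
  b3: DF={b6}
  b4: DF={b4,b6}
  b5: DF={b4}
  b6: DF=∅
  b7: DF={b8}
  b8: DF=∅

φ for q: defs {b0,b2,b5}
  DF⁺ = {b4,b6}

Answer: ["b4", "b6"]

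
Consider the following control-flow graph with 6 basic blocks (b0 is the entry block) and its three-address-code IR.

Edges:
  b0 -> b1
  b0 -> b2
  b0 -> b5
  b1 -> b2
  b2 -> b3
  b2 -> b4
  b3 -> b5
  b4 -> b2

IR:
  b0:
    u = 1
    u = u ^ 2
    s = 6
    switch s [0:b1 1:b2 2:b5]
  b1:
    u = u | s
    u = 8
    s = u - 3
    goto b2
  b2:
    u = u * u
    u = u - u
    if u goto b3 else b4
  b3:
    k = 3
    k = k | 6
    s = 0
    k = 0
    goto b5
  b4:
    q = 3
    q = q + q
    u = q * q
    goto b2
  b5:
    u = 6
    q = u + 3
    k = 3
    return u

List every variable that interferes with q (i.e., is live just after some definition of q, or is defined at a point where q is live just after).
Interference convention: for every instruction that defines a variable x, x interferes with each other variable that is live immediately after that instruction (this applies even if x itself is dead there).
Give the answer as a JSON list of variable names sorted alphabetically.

Per-block:
  b0: def={s,u} ue=∅
  b1: def={s,u} ue={s,u}
  b2: def={u} ue={u}
  b3: def={k,s} ue=∅
  b4: def={q,u} ue=∅
  b5: def={k,q,u} ue=∅

Liveness:
  live b0: ∅→{s,u}
  live b1: {s,u}→{u}
  live b2: {u}→∅
  live b3: ∅→∅
  live b4: ∅→{u}
  live b5: ∅→∅

Interference:
  k: {u}
  q: {u}
  s: {u}
  u: {k,q,s}

N(q) = ["u"]

Answer: ["u"]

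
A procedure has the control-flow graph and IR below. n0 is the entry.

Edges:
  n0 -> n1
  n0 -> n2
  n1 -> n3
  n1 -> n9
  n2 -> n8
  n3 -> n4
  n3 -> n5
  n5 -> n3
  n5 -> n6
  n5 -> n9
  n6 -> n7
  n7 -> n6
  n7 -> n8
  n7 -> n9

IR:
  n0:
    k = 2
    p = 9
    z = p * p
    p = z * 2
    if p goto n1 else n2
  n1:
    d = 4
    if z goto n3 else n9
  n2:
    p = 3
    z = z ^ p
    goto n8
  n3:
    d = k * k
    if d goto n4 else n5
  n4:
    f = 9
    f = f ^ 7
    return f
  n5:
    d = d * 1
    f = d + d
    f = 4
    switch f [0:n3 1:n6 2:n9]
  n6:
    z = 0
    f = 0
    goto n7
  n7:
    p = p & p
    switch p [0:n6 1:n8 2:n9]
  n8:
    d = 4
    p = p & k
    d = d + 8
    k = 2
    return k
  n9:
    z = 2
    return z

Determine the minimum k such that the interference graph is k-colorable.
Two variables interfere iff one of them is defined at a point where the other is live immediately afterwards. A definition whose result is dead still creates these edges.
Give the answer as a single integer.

Block summaries:
  n0: def={k,p,z} ue=∅
  n1: def={d} ue={z}
  n2: def={p,z} ue={z}
  n3: def={d} ue={k}
  n4: def={f} ue=∅
  n5: def={d,f} ue={d}
  n6: def={f,z} ue=∅
  n7: def={p} ue={p}
  n8: def={d,k,p} ue={k,p}
  n9: def={z} ue=∅

Backward fixpoint:
  n0: in=∅ out={k,p,z}
  n1: in={k,p,z} out={k,p}
  n2: in={k,z} out={k,p}
  n3: in={k,p} out={d,k,p}
  n4: in=∅ out=∅
  n5: in={d,k,p} out={k,p}
  n6: in={k,p} out={k,p}
  n7: in={k,p} out={k,p}
  n8: in={k,p} out=∅
  n9: in=∅ out=∅

Interfere edges:
  d↔{k,p,z}
  f↔{k,p}
  k↔{d,f,p,z}
  p↔{d,f,k,z}
  z↔{d,k,p}

Registers:
  {d,k,p,z} pairwise interfere (4-clique) ⇒ χ ≥ 4
  assign d→c2 f→c2 k→c0 p→c1 z→c3 — no edge inside a register ⇒ χ ≤ 4
  χ = 4

Answer: 4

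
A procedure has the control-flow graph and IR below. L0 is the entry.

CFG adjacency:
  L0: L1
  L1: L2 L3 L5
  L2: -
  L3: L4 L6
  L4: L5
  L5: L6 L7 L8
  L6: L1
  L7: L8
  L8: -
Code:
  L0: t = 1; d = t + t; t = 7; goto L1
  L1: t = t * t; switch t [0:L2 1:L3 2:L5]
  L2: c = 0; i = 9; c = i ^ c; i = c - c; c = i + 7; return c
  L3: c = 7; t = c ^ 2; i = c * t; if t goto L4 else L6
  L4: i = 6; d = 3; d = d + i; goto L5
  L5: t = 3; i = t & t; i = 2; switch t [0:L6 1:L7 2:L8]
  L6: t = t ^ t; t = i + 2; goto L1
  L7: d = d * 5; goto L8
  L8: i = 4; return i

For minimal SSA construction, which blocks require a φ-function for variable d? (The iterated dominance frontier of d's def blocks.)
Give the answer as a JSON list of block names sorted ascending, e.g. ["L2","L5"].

idom tree: L1←L0 L2←L1 L3←L1 L4←L3 L5←L1 L6←L1 L7←L5 L8←L5
Join-block Dom:
  L1: preds {L0,L6}: {L0} ∩ {L0,L1,L6} = {L0}; idom=L0
  L5: preds {L1,L4}: {L0,L1} ∩ {L0,L1,L3,L4} = {L0,L1}; idom=L1
  L6: preds {L3,L5}: {L0,L1,L3} ∩ {L0,L1,L5} = {L0,L1}; idom=L1
  L8: preds {L5,L7}: {L0,L1,L5} ∩ {L0,L1,L5,L7} = {L0,L1,L5}; idom=L5

DF derivation:
  join L1 pred L0: · stop@L0
  join L1 pred L6: L6→L1 stop@L0
  join L5 pred L1: · stop@L1
  join L5 pred L4: L4→L3 stop@L1
  join L6 pred L3: L3 stop@L1
  join L6 pred L5: L5 stop@L1
  join L8 pred L5: · stop@L5
  join L8 pred L7: L7 stop@L5
  L0 → ∅
  L1 → {L1}
  L2 → ∅
  L3 → {L5,L6}
  L4 → {L5}
  L5 → {L6}
  L6 → {L1}
  L7 → {L8}
  L8 → ∅

φ for d: defs {L0,L4,L7}
  DF⁺ = {L1,L5,L6,L8}

Answer: ["L1", "L5", "L6", "L8"]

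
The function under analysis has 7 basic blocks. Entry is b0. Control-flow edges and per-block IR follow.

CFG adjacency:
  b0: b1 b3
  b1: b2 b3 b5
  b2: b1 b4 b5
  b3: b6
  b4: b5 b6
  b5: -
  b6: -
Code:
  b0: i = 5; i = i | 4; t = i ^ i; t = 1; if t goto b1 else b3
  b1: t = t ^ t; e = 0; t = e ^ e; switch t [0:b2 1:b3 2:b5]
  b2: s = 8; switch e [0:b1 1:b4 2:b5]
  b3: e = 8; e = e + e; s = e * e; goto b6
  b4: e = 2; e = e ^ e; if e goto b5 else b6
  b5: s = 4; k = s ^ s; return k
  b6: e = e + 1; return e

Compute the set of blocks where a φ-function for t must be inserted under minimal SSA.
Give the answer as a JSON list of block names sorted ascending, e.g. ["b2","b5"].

idom tree: b1←b0 b2←b1 b3←b0 b4←b2 b5←b1 b6←b0
Dom at joins:
  b1: preds {b0,b2}: {b0} ∩ {b0,b1,b2} = {b0}; idom=b0
  b3: preds {b0,b1}: {b0} ∩ {b0,b1} = {b0}; idom=b0
  b5: preds {b1,b2,b4}: {b0,b1} ∩ {b0,b1,b2} ∩ {b0,b1,b2,b4} = {b0,b1}; idom=b1
  b6: preds {b3,b4}: {b0,b3} ∩ {b0,b1,b2,b4} = {b0}; idom=b0

DF derivation:
  b1←b0: walk · to b0
  b1←b2: walk b2→b1 to b0
  b3←b0: walk · to b0
  b3←b1: walk b1 to b0
  b5←b1: walk · to b1
  b5←b2: walk b2 to b1
  b5←b4: walk b4→b2 to b1
  b6←b3: walk b3 to b0
  b6←b4: walk b4→b2→b1 to b0
  b0 → ∅
  b1 → {b1,b3,b6}
  b2 → {b1,b5,b6}
  b3 → {b6}
  b4 → {b5,b6}
  b5 → ∅
  b6 → ∅

φ for t: defs {b0,b1}
  DF⁺ = {b1,b3,b6}

Answer: ["b1", "b3", "b6"]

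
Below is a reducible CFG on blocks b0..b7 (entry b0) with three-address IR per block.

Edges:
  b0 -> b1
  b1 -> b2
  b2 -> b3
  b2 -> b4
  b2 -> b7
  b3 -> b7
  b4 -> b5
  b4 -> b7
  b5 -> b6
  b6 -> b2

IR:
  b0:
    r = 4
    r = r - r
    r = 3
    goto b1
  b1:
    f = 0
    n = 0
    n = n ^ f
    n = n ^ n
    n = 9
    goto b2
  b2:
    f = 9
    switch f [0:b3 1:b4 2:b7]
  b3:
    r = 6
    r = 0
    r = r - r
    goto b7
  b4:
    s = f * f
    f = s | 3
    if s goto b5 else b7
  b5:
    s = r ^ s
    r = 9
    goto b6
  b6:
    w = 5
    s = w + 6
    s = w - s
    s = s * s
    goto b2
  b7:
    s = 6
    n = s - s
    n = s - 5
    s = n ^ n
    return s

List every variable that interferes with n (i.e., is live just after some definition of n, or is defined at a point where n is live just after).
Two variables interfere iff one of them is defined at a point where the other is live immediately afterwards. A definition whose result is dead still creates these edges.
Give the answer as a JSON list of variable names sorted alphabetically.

Per-block:
  b0 def {r} use ∅
  b1 def {f,n} use ∅
  b2 def {f} use ∅
  b3 def {r} use ∅
  b4 def {f,s} use {f}
  b5 def {r,s} use {r,s}
  b6 def {s,w} use ∅
  b7 def {n,s} use ∅

Live sets:
  b0: in=∅ out={r}
  b1: in={r} out={r}
  b2: in={r} out={f,r}
  b3: in=∅ out=∅
  b4: in={f,r} out={r,s}
  b5: in={r,s} out={r}
  b6: in={r} out={r}
  b7: in=∅ out=∅

Interference:
  f — {n,r,s}
  n — {f,r,s}
  r — {f,n,s,w}
  s — {f,n,r,w}
  w — {r,s}

N(n) = ["f", "r", "s"]

Answer: ["f", "r", "s"]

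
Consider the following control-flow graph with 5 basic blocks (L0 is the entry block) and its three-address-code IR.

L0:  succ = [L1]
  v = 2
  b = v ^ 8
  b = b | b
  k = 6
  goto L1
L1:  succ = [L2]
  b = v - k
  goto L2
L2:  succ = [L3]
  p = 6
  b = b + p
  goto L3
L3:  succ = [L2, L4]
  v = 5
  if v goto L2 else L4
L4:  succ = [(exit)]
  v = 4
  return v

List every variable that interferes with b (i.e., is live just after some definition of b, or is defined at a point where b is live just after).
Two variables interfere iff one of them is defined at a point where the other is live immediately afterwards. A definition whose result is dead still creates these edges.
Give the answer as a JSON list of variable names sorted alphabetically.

def/use:
  L0 def {b,k,v} use ∅
  L1 def {b} use {k,v}
  L2 def {b,p} use {b}
  L3 def {v} use ∅
  L4 def {v} use ∅

Backward fixpoint:
  L0: in=∅ out={k,v}
  L1: in={k,v} out={b}
  L2: in={b} out={b}
  L3: in={b} out={b}
  L4: in=∅ out=∅

Interference:
  b — {p,v}
  k — {v}
  p — {b}
  v — {b,k}

N(b) = ["p", "v"]

Answer: ["p", "v"]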